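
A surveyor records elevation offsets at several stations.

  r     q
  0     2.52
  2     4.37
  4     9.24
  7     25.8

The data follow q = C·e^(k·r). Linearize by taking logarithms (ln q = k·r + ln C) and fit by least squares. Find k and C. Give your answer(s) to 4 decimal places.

k = 0.3368, C = 2.3956

Let Y = ln q. Fitting Y = k·r + ln C by least squares:
Over the data: Σr = 13.0000, Σ(r)² = 69.0000, Σln q = 7.8729, Σr·ln q = 34.5963.
Normal system: [[69.0000, 13.0000]; [13.0000, 4]]·[k, ln C]ᵀ = [34.5963, 7.8729]ᵀ.
Solving (det = 107.0000): k = 0.33679, ln C = 0.87365, so C = exp(0.87365) = 2.39564.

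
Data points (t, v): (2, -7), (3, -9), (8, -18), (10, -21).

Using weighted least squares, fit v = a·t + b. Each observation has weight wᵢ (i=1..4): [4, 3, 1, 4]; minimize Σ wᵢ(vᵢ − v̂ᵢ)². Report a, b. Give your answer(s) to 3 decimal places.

a = -1.747, b = -3.622

The normal equations are: 507·a + 65·b = -1121;  65·a + 12·b = -157.
(Σwᵢ·t·t = 507, Σwᵢ·t = 65, Σwᵢ·1 = 12, Σwᵢ·t·v = -1121, Σwᵢ·v = -157.)
det = 507·12 − 65² = 1859.
a = ((-1121)·12 − 65·(-157))/1859 = -3247/1859; b = (507·(-157) − 65·(-1121))/1859 = -518/143.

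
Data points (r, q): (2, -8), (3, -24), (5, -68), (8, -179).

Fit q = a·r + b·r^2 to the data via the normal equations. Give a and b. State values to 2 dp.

Setting ∂/∂a … = 0 gives: 102·a + 672·b = -1860;  672·a + 4818·b = -13404.
Determinant 102·4818 − 672² = 39852.
a = ((-1860)·4818 − 672·(-13404))/39852 = 142/123; b = (102·(-13404) − 672·(-1860))/39852 = -362/123.

a = 1.15, b = -2.94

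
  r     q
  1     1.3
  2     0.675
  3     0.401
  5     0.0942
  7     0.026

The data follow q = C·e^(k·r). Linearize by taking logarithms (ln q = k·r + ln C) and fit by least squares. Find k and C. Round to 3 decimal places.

k = -0.656, C = 2.587

Let Y = ln q. Fitting Y = k·r + ln C by least squares:
AᵀA = [[88.0000, 18.0000]; [18.0000, 5]], rhs = [-40.6244, -7.0565]ᵀ  (here Σr = 18.0000, Σ(r)² = 88.0000, Σln q = -7.0565, Σr·ln q = -40.6244).
Δ = 88.0000·5 − (18.0000)² = 116.0000; k = (-40.6244·5 − 18.0000·-7.0565)/116.0000 = -0.65608, ln C = (88.0000·-7.0565 − 18.0000·-40.6244)/116.0000 = 0.95060, so C = exp(0.95060) = 2.58727.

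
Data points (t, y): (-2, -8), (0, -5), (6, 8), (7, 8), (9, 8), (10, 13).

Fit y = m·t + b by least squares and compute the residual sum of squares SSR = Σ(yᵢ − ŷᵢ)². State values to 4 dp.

SSR = 13.9667

Normal-equation sums: Σt·t = 270, Σt = 30, Σ1 = 6.
Moment sums: Σt·y = 322, Σy = 24.
Normal equations: [[270, 30]; [30, 6]]·[m, b]ᵀ = [322, 24]ᵀ.
Eliminating b: 6·(row 1) − 30·(row 2) gives 720·m = 6·322 − 30·24 = 1212, so m = 101/60.
Then b = (24 − 30·(101/60))/6 = -53/12.
Residuals: -13/60, -7/12, 139/60, 19/30, -41/15, 7/12; SSR = 419/30.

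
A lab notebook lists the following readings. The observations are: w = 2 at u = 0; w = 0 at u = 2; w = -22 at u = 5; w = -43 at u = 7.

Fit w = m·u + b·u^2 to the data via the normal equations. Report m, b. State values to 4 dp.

Setting ∂/∂m … = 0 gives: 78·m + 476·b = -411;  476·m + 3042·b = -2657.
det = 78·3042 − 476² = 10700.
m = ((-411)·3042 − 476·(-2657))/10700 = 1447/1070; b = (78·(-2657) − 476·(-411))/10700 = -1161/1070.

m = 1.3523, b = -1.0850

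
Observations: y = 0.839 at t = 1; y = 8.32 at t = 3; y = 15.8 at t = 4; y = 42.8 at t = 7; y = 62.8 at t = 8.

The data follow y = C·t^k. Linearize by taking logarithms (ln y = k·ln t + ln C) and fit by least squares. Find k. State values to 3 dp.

Let Y = ln y. Fitting Y = k·ln t + ln C by least squares:
Sums: Σln t = 6.5103, Σ(ln t)² = 11.2394, Σln y = 12.5996, Σln t·ln y = 22.0725.
Normal system: [[11.2394, 6.5103]; [6.5103, 5]]·[k, ln C]ᵀ = [22.0725, 12.5996]ᵀ.
Δ = 11.2394·5 − (6.5103)² = 13.8136; k = (22.0725·5 − 6.5103·12.5996)/13.8136 = 2.05128, ln C = (11.2394·12.5996 − 6.5103·22.0725)/13.8136 = -0.15095.

k = 2.051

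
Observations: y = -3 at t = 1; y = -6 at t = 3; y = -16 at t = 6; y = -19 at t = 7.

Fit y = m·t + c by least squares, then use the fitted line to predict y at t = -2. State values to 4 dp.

ŷ = 6.3077

Forming MᵀM = [[95, 17]; [17, 4]] and Mᵀy = [-250, -44]ᵀ gives MᵀM·[m, c]ᵀ = Mᵀy.
det = 95·4 − 17² = 91.
m = ((-250)·4 − 17·(-44))/91 = -36/13; c = (95·(-44) − 17·(-250))/91 = 10/13.
At t = -2: ŷ = (-36/13)·(-2) + (10/13)·(1) = 82/13.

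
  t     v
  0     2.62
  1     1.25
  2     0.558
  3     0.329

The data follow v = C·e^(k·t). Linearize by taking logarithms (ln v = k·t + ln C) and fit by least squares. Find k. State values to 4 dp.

k = -0.7031

Taking logs, ln v = k·t + ln C, so regress ln v on t.
XᵀX = [[14.0000, 6.0000]; [6.0000, 4]], rhs = [-4.2787, -0.5088]ᵀ  (here Σt = 6.0000, Σ(t)² = 14.0000, Σln v = -0.5088, Σt·ln v = -4.2787).
Solving (det = 20.0000): k = -0.70312, ln C = 0.92748.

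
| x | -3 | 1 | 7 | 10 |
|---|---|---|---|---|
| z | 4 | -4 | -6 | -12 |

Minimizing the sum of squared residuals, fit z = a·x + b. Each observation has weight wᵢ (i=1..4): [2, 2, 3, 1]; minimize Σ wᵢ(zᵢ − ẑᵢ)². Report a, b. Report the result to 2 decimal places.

a = -1.00, b = -0.36

Entries of AᵀWA: Σwᵢ·x·x = 267, Σwᵢ·x = 27, Σwᵢ·1 = 8.
And Σwᵢ·x·z = -278, Σwᵢ·z = -30.
Δ = 267·8 − 27² = 1407.
a = ((-278)·8 − 27·(-30))/1407 = -202/201; b = (267·(-30) − 27·(-278))/1407 = -24/67.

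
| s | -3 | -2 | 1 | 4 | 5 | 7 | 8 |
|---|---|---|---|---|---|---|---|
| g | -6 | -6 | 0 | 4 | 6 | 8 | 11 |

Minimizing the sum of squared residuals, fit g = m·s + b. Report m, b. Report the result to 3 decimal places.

m = 1.546, b = -1.990

Compute the Gram sums: Σs·s = 168, Σs = 20, Σ1 = 7.
For Mᵀg: Σs·g = 220, Σg = 17.
Normal equations: [[168, 20]; [20, 7]]·[m, b]ᵀ = [220, 17]ᵀ.
Δ = 168·7 − 20² = 776.
m = (220·7 − 20·17)/776 = 150/97; b = (168·17 − 20·220)/776 = -193/97.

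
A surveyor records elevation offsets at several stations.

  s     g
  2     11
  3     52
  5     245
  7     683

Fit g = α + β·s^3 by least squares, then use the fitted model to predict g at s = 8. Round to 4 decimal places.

Compute the Gram sums: Σ1 = 4, Σs^3 = 503, Σs^3·s^3 = 134067.
Moment sums: Σg = 991, Σs^3·g = 266386.
Normal equations: [[4, 503]; [503, 134067]]·[α, β]ᵀ = [991, 266386]ᵀ.
Determinant 4·134067 − 503² = 283259.
α = (991·134067 − 503·266386)/283259 = -1131761/283259; β = (4·266386 − 503·991)/283259 = 567071/283259.
At s = 8: ĝ = (-1131761/283259)·(1) + (567071/283259)·(512) = 289208591/283259.

ĝ = 1021.0041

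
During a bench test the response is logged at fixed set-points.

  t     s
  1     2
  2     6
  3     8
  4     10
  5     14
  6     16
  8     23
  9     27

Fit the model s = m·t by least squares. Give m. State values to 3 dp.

m = 2.843

The normal system AᵀA·[m]ᵀ = Aᵀs is [[236]]·[m]ᵀ = [671]ᵀ.
Hence m = 671 / 236 ≈ 2.84322.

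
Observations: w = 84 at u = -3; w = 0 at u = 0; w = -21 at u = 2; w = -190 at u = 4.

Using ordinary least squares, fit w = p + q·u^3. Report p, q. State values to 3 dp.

p = 2.049, q = -3.004

With design matrix A, AᵀA = [[4, 45]; [45, 4889]] and Aᵀw = [-127, -14596]ᵀ.
Eliminating q: 4889·(row 1) − 45·(row 2) gives 17531·p = 4889·(-127) − 45·(-14596) = 35917, so p = 35917/17531.
Then q = ((-14596) − 45·(35917/17531))/4889 = -52669/17531.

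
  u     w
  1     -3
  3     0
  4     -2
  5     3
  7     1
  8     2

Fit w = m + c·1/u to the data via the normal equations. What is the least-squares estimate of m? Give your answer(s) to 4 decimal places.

m = 1.9427

Compute the Gram sums: Σ1 = 6, Σ1/u = 1723/840, Σ1/u·1/u = 881749/705600.
For Xᵀw: Σw = 1, Σ1/u·w = -351/140.
XᵀX·[m, c]ᵀ = Xᵀw becomes [[6, 1723/840]; [1723/840, 881749/705600]]·[m, c]ᵀ = [1, -351/140]ᵀ.
Determinant 6·(881749/705600) − (1723/840)² = 464353/141120.
m = (1·(881749/705600) − (1723/840)·(-351/140))/(464353/141120) = 4510387/2321765; c = (6·(-351/140) − (1723/840)·1)/(464353/141120) = -2412312/464353.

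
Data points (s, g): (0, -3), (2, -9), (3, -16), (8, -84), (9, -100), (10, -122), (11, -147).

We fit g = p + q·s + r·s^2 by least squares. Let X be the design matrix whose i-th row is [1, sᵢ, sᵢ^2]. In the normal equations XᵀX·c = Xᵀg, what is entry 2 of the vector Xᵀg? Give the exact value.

-4475

Entry 2 ↔ basis s, so (Xᵀg)_{2} = Σᵢ (s)·gᵢ = (0)·(-3) + (2)·(-9) + (3)·(-16) + (8)·(-84) + (9)·(-100) + (10)·(-122) + (11)·(-147) = -4475.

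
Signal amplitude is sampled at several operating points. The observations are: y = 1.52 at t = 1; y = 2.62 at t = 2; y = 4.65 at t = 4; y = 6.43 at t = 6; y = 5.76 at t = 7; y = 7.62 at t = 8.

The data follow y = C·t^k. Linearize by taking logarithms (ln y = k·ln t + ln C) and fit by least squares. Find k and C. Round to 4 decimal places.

k = 0.7491, C = 1.5543

Let Y = ln y. Fitting Y = k·ln t + ln C by least squares:
Σln t = 7.8966, Σ(ln t)² = 13.7233, Σln y = 8.5614, Σln t·ln y = 13.7626.
Equations: 13.7233·k + 7.8966·ln C = 13.7626;  7.8966·k + 6·ln C = 8.5614.
Δ = 13.7233·6 − (7.8966)² = 19.9843; k = (13.7626·6 − 7.8966·8.5614)/19.9843 = 0.74909, ln C = (13.7233·8.5614 − 7.8966·13.7626)/19.9843 = 0.44104, so C = exp(0.44104) = 1.55432.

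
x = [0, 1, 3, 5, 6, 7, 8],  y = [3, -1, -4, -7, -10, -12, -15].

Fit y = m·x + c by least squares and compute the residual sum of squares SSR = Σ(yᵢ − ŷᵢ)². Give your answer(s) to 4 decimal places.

Compute the Gram sums: Σx·x = 184, Σx = 30, Σ1 = 7.
Right-hand side: Σx·y = -312, Σy = -46.
So MᵀM·[m, c]ᵀ = Mᵀy: [[184, 30]; [30, 7]]·[m, c]ᵀ = [-312, -46]ᵀ.
Eliminating c: 7·(row 1) − 30·(row 2) gives 388·m = 7·(-312) − 30·(-46) = -804, so m = -201/97.
Then c = ((-46) − 30·(-201/97))/7 = 224/97.
Residuals: 67/97, -120/97, -9/97, 102/97, 12/97, 19/97, -71/97; SSR = 360/97.

SSR = 3.7113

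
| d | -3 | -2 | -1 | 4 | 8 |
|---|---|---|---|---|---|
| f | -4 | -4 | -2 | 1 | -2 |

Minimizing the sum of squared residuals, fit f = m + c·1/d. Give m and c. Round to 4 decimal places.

m = -1.5887, c = 2.0959

The normal system MᵀM·[m, c]ᵀ = Mᵀf is [[5, -35/24]; [-35/24, 829/576]]·[m, c]ᵀ = [-11, 16/3]ᵀ.
det = 5·(829/576) − (-35/24)² = 365/72.
m = ((-11)·(829/576) − (-35/24)·(16/3))/(365/72) = -4639/2920; c = (5·(16/3) − (-35/24)·(-11))/(365/72) = 153/73.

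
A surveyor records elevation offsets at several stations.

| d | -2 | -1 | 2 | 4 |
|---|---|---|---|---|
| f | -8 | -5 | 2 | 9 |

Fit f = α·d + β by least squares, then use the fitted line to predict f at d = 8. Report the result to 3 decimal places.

f̂ = 19.418

The normal system MᵀM·[α, β]ᵀ = Mᵀf is [[25, 3]; [3, 4]]·[α, β]ᵀ = [61, -2]ᵀ.
Eliminating β: 4·(row 1) − 3·(row 2) gives 91·α = 4·61 − 3·(-2) = 250, so α = 250/91.
Then β = ((-2) − 3·(250/91))/4 = -233/91.
At d = 8: f̂ = (250/91)·(8) + (-233/91)·(1) = 1767/91.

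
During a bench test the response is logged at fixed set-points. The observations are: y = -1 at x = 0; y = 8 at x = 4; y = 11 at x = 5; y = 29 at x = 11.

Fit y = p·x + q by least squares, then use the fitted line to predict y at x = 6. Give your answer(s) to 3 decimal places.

Sums needed: Σx·x = 162, Σx = 20, Σ1 = 4.
Right-hand side: Σx·y = 406, Σy = 47.
Normal equations: [[162, 20]; [20, 4]]·[p, q]ᵀ = [406, 47]ᵀ.
det = 162·4 − 20² = 248.
p = (406·4 − 20·47)/248 = 171/62; q = (162·47 − 20·406)/248 = -253/124.
At x = 6: ŷ = (171/62)·(6) + (-253/124)·(1) = 1799/124.

ŷ = 14.508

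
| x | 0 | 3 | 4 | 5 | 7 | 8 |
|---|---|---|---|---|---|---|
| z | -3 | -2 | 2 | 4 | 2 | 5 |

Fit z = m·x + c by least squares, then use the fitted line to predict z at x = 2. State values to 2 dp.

ẑ = -1.08

Setting ∂/∂m … = 0 gives: 163·m + 27·c = 76;  27·m + 6·c = 8.
Δ = 163·6 − 27² = 249.
m = (76·6 − 27·8)/249 = 80/83; c = (163·8 − 27·76)/249 = -748/249.
At x = 2: ẑ = (80/83)·(2) + (-748/249)·(1) = -268/249.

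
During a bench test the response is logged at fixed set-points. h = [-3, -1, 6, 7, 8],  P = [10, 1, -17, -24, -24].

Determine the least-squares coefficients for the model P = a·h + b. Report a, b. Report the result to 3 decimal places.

a = -3.057, b = -0.405

Setting ∂/∂a … = 0 gives: 159·a + 17·b = -493;  17·a + 5·b = -54.
Eliminating b: 5·(row 1) − 17·(row 2) gives 506·a = 5·(-493) − 17·(-54) = -1547, so a = -1547/506.
Then b = ((-54) − 17·(-1547/506))/5 = -205/506.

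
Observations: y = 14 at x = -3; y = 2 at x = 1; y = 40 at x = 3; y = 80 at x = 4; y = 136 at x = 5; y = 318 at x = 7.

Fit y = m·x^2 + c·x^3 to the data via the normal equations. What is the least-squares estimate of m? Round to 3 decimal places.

m = 2.982

From the data, Σx^2·x^2 = 3445, Σx^2·x^3 = 20957, Σx^3·x^3 = 138829.
Right-hand side: Σx^2·y = 20750, Σx^3·y = 131898.
MᵀM·[m, c]ᵀ = Mᵀy becomes [[3445, 20957]; [20957, 138829]]·[m, c]ᵀ = [20750, 131898]ᵀ.
Δ = 3445·138829 − 20957² = 39070056.
m = (20750·138829 − 20957·131898)/39070056 = 29128841/9767514; c = (3445·131898 − 20957·20750)/39070056 = 4882715/9767514.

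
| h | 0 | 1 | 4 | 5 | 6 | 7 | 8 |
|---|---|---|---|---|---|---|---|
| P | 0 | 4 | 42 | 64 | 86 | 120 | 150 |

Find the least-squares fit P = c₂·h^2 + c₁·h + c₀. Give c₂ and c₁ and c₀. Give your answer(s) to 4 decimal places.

Normal-equation sums: Σh^2·h^2 = 8675, Σh^2·h = 1261, Σh^2 = 191, Σh·h = 191, Σh = 31, Σ1 = 7.
Right-hand side: Σh^2·P = 20852, Σh·P = 3048, ΣP = 466.
So AᵀA·[c₂, c₁, c₀]ᵀ = AᵀP: [[8675, 1261, 191]; [1261, 191, 31]; [191, 31, 7]]·[c₂, c₁, c₀]ᵀ = [20852, 3048, 466]ᵀ.
Row-reducing yields c₂ = 49781/23961, c₁ = 54329/23961, c₀ = -1264/7987.

c₂ = 2.0776, c₁ = 2.2674, c₀ = -0.1583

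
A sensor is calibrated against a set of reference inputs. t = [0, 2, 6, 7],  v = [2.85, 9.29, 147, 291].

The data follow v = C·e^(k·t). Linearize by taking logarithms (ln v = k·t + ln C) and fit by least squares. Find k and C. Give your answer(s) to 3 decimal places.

Linearized form: ln v = k·t + ln C. From the 4 transformed points,
XᵀX = [[89.0000, 15.0000]; [15.0000, 4]], rhs = [74.1137, 13.9400]ᵀ  (here Σt = 15.0000, Σ(t)² = 89.0000, Σln v = 13.9400, Σt·ln v = 74.1137).
Slope k = (n·Σt·ln v − Σt·Σln v)/(n·Σ(t)² − (Σt)²) = (4·74.1137 − 15.0000·13.9400)/131.0000 = 0.66683; ln C = (Σln v − k·Σt)/n = 0.98439, so C = exp(0.98439) = 2.67618.

k = 0.667, C = 2.676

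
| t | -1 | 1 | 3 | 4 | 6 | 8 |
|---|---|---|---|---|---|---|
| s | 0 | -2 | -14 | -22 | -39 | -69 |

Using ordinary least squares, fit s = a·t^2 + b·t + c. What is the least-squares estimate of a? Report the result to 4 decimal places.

a = -0.8560

Entries of AᵀA: Σt^2·t^2 = 5731, Σt^2·t = 819, Σt^2 = 127, Σt·t = 127, Σt = 21, Σ1 = 6.
Moment sums: Σt^2·s = -6300, Σt·s = -918, Σs = -146.
Normal equations: [[5731, 819, 127]; [819, 127, 21]; [127, 21, 6]]·[a, b, c]ᵀ = [-6300, -918, -146]ᵀ.
Inverting the 3×3 Gram matrix, [a, b, c]ᵀ = [-541/632, -109239/67624, -18953/33812]ᵀ.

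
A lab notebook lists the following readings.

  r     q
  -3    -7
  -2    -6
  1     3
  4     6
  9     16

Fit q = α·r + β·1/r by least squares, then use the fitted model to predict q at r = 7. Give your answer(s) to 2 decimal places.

q̂ = 12.52

Setting ∂/∂α … = 0 gives: 111·α + 5·β = 204;  5·α + (1861/1296)·β = 209/18.
Δ = 111·(1861/1296) − 5² = 58057/432.
α = (204·(1861/1296) − 5·(209/18))/(58057/432) = 101468/58057; β = (111·(209/18) − 5·204)/(58057/432) = 116136/58057.
At r = 7: q̂ = (101468/58057)·(7) + (116136/58057)·(1/7) = 5088068/406399.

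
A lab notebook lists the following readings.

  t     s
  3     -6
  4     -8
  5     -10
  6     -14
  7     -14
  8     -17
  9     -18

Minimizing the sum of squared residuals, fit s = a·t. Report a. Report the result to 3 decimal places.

MᵀM·[a]ᵀ = Mᵀs reads: 280·a = -580.
(Σt·t = 280, Σt·s = -580.)
Hence a = -580 / 280 ≈ -2.07143.

a = -2.071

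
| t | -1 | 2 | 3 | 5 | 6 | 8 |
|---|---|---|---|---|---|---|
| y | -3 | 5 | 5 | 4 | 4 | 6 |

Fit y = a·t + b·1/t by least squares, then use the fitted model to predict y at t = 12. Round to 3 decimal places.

Sums needed: Σt·t = 139, Σt·1/t = 6, Σ1/t·1/t = 20801/14400.
For Aᵀy: Σt·y = 120, Σ1/t·y = 563/60.
Normal equations: [[139, 6]; [6, 20801/14400]]·[a, b]ᵀ = [120, 563/60]ᵀ.
Eliminating b: (20801/14400)·(row 1) − 6·(row 2) gives (2372939/14400)·a = (20801/14400)·120 − 6·(563/60) = 2809/24, so a = 1685400/2372939.
Then b = ((563/60) − 6·(1685400/2372939))/(20801/14400) = 8413680/2372939.
At t = 12: ŷ = (1685400/2372939)·(12) + (8413680/2372939)·(1/12) = 20925940/2372939.

ŷ = 8.819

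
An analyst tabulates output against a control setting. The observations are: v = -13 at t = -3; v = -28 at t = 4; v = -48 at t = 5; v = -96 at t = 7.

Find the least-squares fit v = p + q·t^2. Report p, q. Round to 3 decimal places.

Normal-equation sums: Σ1 = 4, Σt^2 = 99, Σt^2·t^2 = 3363.
Moment sums: Σv = -185, Σt^2·v = -6469.
So XᵀX·[p, q]ᵀ = Xᵀv: [[4, 99]; [99, 3363]]·[p, q]ᵀ = [-185, -6469]ᵀ.
Δ = 4·3363 − 99² = 3651.
p = ((-185)·3363 − 99·(-6469))/3651 = 6092/1217; q = (4·(-6469) − 99·(-185))/3651 = -7561/3651.

p = 5.006, q = -2.071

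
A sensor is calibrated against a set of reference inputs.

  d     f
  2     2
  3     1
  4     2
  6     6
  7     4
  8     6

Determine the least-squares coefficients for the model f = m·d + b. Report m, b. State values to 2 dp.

m = 0.79, b = -0.43

XᵀX·[m, b]ᵀ = Xᵀf reads: 178·m + 30·b = 127;  30·m + 6·b = 21.
Determinant 178·6 − 30² = 168.
m = (127·6 − 30·21)/168 = 11/14; b = (178·21 − 30·127)/168 = -3/7.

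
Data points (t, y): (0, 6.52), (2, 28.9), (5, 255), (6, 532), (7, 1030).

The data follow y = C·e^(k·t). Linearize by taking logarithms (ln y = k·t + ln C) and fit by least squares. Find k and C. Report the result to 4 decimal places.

Taking logs, ln y = k·t + ln C, so regress ln y on t.
Sums: Σt = 20.0000, Σ(t)² = 114.0000, Σln y = 23.9939, Σt·ln y = 120.6551.
Normal system: [[114.0000, 20.0000]; [20.0000, 5]]·[k, ln C]ᵀ = [120.6551, 23.9939]ᵀ.
Slope k = (n·Σt·ln y − Σt·Σln y)/(n·Σ(t)² − (Σt)²) = (5·120.6551 − 20.0000·23.9939)/170.0000 = 0.72586; ln C = (Σln y − k·Σt)/n = 1.89534, so C = exp(1.89534) = 6.65480.

k = 0.7259, C = 6.6548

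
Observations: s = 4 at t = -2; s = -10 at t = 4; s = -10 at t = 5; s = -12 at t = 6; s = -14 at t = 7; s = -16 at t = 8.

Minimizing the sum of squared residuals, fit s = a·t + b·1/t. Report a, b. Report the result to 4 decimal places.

From the data, Σt·t = 194, Σt·1/t = 6, Σ1/t·1/t = 293749/705600.
For Mᵀs: Σt·s = -396, Σ1/t·s = -25/2.
So MᵀM·[a, b]ᵀ = Mᵀs: [[194, 6]; [6, 293749/705600]]·[a, b]ᵀ = [-396, -25/2]ᵀ.
Δ = 194·(293749/705600) − 6² = 15792853/352800.
a = ((-396)·(293749/705600) − 6·(-25/2))/(15792853/352800) = -31702302/15792853; b = (194·(-25/2) − 6·(-396))/(15792853/352800) = -17287200/15792853.

a = -2.0074, b = -1.0946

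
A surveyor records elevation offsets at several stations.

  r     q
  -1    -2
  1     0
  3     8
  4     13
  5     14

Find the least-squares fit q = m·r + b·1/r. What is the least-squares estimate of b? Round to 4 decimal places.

From the data, Σr·r = 52, Σr·1/r = 5, Σ1/r·1/r = 7969/3600.
Right-hand side: Σr·q = 148, Σ1/r·q = 643/60.
Eliminating b: (7969/3600)·(row 1) − 5·(row 2) gives (81097/900)·m = (7969/3600)·148 − 5·(643/60) = 61657/225, so m = 246628/81097.
Then b = ((643/60) − 5·(246628/81097))/(7969/3600) = -164460/81097.

b = -2.0279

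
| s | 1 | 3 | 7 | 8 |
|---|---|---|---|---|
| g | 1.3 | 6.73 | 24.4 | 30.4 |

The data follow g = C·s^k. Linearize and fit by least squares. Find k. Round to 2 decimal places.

Let Y = ln g. Fitting Y = k·ln s + ln C by least squares:
Σln s = 5.1240, Σ(ln s)² = 9.3176, Σln g = 8.7780, Σln s·ln g = 15.4111.
Equations: 9.3176·k + 5.1240·ln C = 15.4111;  5.1240·k + 4·ln C = 8.7780.
Δ = 9.3176·4 − (5.1240)² = 11.0154; k = (15.4111·4 − 5.1240·8.7780)/11.0154 = 1.51301, ln C = (9.3176·8.7780 − 5.1240·15.4111)/11.0154 = 0.25633.

k = 1.51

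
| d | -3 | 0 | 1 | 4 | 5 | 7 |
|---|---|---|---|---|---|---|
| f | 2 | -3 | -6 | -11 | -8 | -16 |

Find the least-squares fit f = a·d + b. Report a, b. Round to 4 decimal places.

The normal system XᵀX·[a, b]ᵀ = Xᵀf is [[100, 14]; [14, 6]]·[a, b]ᵀ = [-208, -42]ᵀ.
Eliminating b: 6·(row 1) − 14·(row 2) gives 404·a = 6·(-208) − 14·(-42) = -660, so a = -165/101.
Then b = ((-42) − 14·(-165/101))/6 = -322/101.

a = -1.6337, b = -3.1881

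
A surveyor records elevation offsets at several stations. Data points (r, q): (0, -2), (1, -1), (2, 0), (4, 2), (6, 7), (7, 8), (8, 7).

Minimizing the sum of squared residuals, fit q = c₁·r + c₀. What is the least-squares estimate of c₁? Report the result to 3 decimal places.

c₁ = 1.328

Sums needed: Σr·r = 170, Σr = 28, Σ1 = 7.
Moment sums: Σr·q = 161, Σq = 21.
Δ = 170·7 − 28² = 406.
c₁ = (161·7 − 28·21)/406 = 77/58; c₀ = (170·21 − 28·161)/406 = -67/29.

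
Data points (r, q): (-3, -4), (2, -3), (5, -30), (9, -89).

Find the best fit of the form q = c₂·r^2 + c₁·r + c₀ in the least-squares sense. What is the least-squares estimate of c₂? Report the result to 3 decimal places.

c₂ = -1.005

Compute the Gram sums: Σr^2·r^2 = 7283, Σr^2·r = 835, Σr^2 = 119, Σr·r = 119, Σr = 13, Σ1 = 4.
For Xᵀq: Σr^2·q = -8007, Σr·q = -945, Σq = -126.
XᵀX·[c₂, c₁, c₀]ᵀ = Xᵀq becomes [[7283, 835, 119]; [835, 119, 13]; [119, 13, 4]]·[c₂, c₁, c₀]ᵀ = [-8007, -945, -126]ᵀ.
Solving the 3×3 system (Gaussian elimination) gives c₂ = -14467/14388, c₁ = -1445/1308, c₀ = 4805/2398.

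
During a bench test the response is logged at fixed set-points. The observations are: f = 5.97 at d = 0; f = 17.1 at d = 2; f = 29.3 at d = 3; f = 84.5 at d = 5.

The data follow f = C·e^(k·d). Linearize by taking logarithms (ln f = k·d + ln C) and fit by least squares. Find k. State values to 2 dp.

k = 0.53

Linearized form: ln f = k·d + ln C. From the 4 transformed points,
Σd = 10.0000, Σ(d)² = 38.0000, Σln f = 12.4402, Σd·ln f = 37.9947.
Equations: 38.0000·k + 10.0000·ln C = 37.9947;  10.0000·k + 4·ln C = 12.4402.
Slope k = (n·Σd·ln f − Σd·Σln f)/(n·Σ(d)² − (Σd)²) = (4·37.9947 − 10.0000·12.4402)/52.0000 = 0.53033; ln C = (Σln f − k·Σd)/n = 1.78422.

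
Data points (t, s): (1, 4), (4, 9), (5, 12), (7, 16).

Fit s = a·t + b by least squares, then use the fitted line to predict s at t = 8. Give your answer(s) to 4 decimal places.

MᵀM·[a, b]ᵀ = Mᵀs reads: 91·a + 17·b = 212;  17·a + 4·b = 41.
(Σt·t = 91, Σt = 17, Σ1 = 4, Σt·s = 212, Σs = 41.)
det = 91·4 − 17² = 75.
a = (212·4 − 17·41)/75 = 151/75; b = (91·41 − 17·212)/75 = 127/75.
At t = 8: ŝ = (151/75)·(8) + (127/75)·(1) = 89/5.

ŝ = 17.8000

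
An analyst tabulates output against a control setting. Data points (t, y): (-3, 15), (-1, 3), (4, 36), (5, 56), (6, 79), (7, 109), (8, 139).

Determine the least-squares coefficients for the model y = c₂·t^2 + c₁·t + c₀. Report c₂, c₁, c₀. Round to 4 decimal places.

c₂ = 2.0569, c₁ = 0.9256, c₀ = 0.2218

Normal-equation sums: Σt^2·t^2 = 8756, Σt^2·t = 1232, Σt^2 = 200, Σt·t = 200, Σt = 26, Σ1 = 7.
For Xᵀy: Σt^2·y = 19195, Σt·y = 2725, Σy = 437.
Normal equations: [[8756, 1232, 200]; [1232, 200, 26]; [200, 26, 7]]·[c₂, c₁, c₀]ᵀ = [19195, 2725, 437]ᵀ.
Inverting the 3×3 Gram matrix, [c₂, c₁, c₀]ᵀ = [90397/43948, 40679/43948, 4873/21974]ᵀ.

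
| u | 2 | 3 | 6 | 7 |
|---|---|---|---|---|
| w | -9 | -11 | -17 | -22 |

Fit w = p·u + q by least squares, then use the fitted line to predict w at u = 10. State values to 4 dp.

Compute the Gram sums: Σu·u = 98, Σu = 18, Σ1 = 4.
Right-hand side: Σu·w = -307, Σw = -59.
MᵀM·[p, q]ᵀ = Mᵀw becomes [[98, 18]; [18, 4]]·[p, q]ᵀ = [-307, -59]ᵀ.
Determinant 98·4 − 18² = 68.
p = ((-307)·4 − 18·(-59))/68 = -83/34; q = (98·(-59) − 18·(-307))/68 = -64/17.
At u = 10: ŵ = (-83/34)·(10) + (-64/17)·(1) = -479/17.

ŵ = -28.1765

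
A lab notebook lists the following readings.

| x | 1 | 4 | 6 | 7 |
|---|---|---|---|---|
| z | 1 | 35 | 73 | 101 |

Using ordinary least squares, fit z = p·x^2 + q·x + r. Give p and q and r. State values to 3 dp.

Forming AᵀA = [[3954, 624, 102]; [624, 102, 18]; [102, 18, 4]] and Aᵀz = [8138, 1286, 210]ᵀ gives AᵀA·[p, q, r]ᵀ = Aᵀz.
Row-reducing yields p = 11/6, q = 11/6, r = -5/2.

p = 1.833, q = 1.833, r = -2.500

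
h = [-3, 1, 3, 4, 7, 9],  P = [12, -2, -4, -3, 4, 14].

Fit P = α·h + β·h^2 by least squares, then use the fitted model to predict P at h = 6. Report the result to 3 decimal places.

P̂ = 0.863

The normal system XᵀX·[α, β]ᵀ = XᵀP is [[165, 1137]; [1137, 9381]]·[α, β]ᵀ = [92, 1352]ᵀ.
Eliminating β: 9381·(row 1) − 1137·(row 2) gives 255096·α = 9381·92 − 1137·1352 = -674172, so α = -18727/7086.
Then β = (1352 − 1137·(-18727/7086))/9381 = 1097/2362.
At h = 6: P̂ = (-18727/7086)·(6) + (1097/2362)·(36) = 1019/1181.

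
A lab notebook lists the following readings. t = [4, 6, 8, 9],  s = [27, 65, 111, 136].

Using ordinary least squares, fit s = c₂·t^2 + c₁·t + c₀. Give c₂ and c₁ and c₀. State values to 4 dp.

c₂ = 0.9045, c₁ = 10.0854, c₀ = -27.8744

Entries of AᵀA: Σt^2·t^2 = 12209, Σt^2·t = 1521, Σt^2 = 197, Σt·t = 197, Σt = 27, Σ1 = 4.
For Aᵀs: Σt^2·s = 20892, Σt·s = 2610, Σs = 339.
So AᵀA·[c₂, c₁, c₀]ᵀ = Aᵀs: [[12209, 1521, 197]; [1521, 197, 27]; [197, 27, 4]]·[c₂, c₁, c₀]ᵀ = [20892, 2610, 339]ᵀ.
Solving the 3×3 system (Gaussian elimination) gives c₂ = 180/199, c₁ = 2007/199, c₀ = -5547/199.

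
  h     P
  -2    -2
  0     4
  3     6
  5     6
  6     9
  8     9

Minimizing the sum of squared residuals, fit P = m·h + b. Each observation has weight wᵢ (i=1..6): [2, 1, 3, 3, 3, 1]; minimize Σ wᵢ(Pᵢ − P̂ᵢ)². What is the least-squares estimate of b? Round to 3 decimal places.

From the data, Σwᵢ·h·h = 282, Σwᵢ·h = 46, Σwᵢ·1 = 13.
Right-hand side: Σwᵢ·h·P = 386, Σwᵢ·P = 72.
Normal equations: [[282, 46]; [46, 13]]·[m, b]ᵀ = [386, 72]ᵀ.
Eliminating b: 13·(row 1) − 46·(row 2) gives 1550·m = 13·386 − 46·72 = 1706, so m = 853/775.
Then b = (72 − 46·(853/775))/13 = 1274/775.

b = 1.644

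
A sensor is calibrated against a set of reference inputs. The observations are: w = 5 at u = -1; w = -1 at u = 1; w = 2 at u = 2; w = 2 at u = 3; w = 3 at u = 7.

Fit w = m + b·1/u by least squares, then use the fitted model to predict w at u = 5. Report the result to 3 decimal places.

The normal system MᵀM·[m, b]ᵀ = Mᵀw is [[5, 41/42]; [41/42, 4201/1764]]·[m, b]ᵀ = [11, -82/21]ᵀ.
Eliminating b: (4201/1764)·(row 1) − (41/42)·(row 2) gives (4831/441)·m = (4201/1764)·11 − (41/42)·(-82/21) = 17645/588, so m = 52935/19324.
Then b = ((-82/21) − (41/42)·(52935/19324))/(4201/1764) = -26691/9662.
At u = 5: ŵ = (52935/19324)·(1) + (-26691/9662)·(1/5) = 211293/96620.

ŵ = 2.187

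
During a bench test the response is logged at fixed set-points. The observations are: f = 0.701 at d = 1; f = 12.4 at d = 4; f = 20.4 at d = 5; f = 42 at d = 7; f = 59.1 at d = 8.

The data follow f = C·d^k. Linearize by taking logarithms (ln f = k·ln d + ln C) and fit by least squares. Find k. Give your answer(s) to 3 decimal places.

With ln fᵢ as the transformed response and ln dᵢ as the regressor:
Σln d = 7.0211, Σ(ln d)² = 12.6227, Σln f = 12.9949, Σln d·ln f = 24.0993.
Equations: 12.6227·k + 7.0211·ln C = 24.0993;  7.0211·k + 5·ln C = 12.9949.
Δ = 12.6227·5 − (7.0211)² = 13.8181; k = (24.0993·5 − 7.0211·12.9949)/13.8181 = 2.11738, ln C = (12.6227·12.9949 − 7.0211·24.0993)/13.8181 = -0.37429.

k = 2.117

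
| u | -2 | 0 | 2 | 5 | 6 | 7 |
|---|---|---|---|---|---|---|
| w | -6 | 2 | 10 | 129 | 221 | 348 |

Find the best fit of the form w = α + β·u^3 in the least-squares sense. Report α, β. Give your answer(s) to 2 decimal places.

Setting ∂/∂α … = 0 gives: 6·α + 684·β = 704;  684·α + 180058·β = 183353.
Δ = 6·180058 − 684² = 612492.
α = (704·180058 − 684·183353)/612492 = 336845/153123; β = (6·183353 − 684·704)/612492 = 103097/102082.

α = 2.20, β = 1.01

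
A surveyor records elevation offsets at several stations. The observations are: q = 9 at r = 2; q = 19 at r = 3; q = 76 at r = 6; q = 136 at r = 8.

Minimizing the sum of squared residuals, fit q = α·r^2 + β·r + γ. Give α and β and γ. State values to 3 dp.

The normal system MᵀM·[α, β, γ]ᵀ = Mᵀq is [[5489, 763, 113]; [763, 113, 19]; [113, 19, 4]]·[α, β, γ]ᵀ = [11647, 1619, 240]ᵀ.
Solving the 3×3 system (Gaussian elimination) gives α = 1567/708, β = -677/708, γ = 119/59.

α = 2.213, β = -0.956, γ = 2.017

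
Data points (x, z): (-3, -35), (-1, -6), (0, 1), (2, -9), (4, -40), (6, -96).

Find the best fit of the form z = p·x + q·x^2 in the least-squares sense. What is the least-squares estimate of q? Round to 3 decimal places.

The normal equations are: 66·p + 260·q = -643;  260·p + 1650·q = -4453.
Determinant 66·1650 − 260² = 41300.
p = ((-643)·1650 − 260·(-4453))/41300 = 9683/4130; q = (66·(-4453) − 260·(-643))/41300 = -63359/20650.

q = -3.068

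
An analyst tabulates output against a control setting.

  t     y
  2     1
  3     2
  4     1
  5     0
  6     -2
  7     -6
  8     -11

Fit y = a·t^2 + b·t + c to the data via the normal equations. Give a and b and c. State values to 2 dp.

MᵀM·[a, b, c]ᵀ = Mᵀy reads: 8771·a + 1295·b + 203·c = -1032;  1295·a + 203·b + 35·c = -130;  203·a + 35·b + 7·c = -15.
Row-reducing yields a = -47/84, b = 305/84, c = -57/14.

a = -0.56, b = 3.63, c = -4.07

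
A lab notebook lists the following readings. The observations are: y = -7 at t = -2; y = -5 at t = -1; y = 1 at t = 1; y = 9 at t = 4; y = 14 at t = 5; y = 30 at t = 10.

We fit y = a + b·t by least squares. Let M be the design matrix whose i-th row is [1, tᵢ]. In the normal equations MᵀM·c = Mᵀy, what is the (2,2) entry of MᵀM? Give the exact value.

Row 2 ↔ basis t, column 2 ↔ basis t, so (MᵀM)_{2,2} = Σᵢ (t)·(t) = (-2)·(-2) + (-1)·(-1) + (1)·(1) + (4)·(4) + (5)·(5) + (10)·(10) = 147.

147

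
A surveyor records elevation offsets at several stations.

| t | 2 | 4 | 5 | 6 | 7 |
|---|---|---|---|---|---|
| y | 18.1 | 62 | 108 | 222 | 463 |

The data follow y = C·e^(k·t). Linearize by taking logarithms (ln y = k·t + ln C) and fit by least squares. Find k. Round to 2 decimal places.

Linearized form: ln y = k·t + ln C. From the 5 transformed points,
Σt = 24.0000, Σ(t)² = 130.0000, Σln y = 23.2456, Σt·ln y = 121.0912.
Equations: 130.0000·k + 24.0000·ln C = 121.0912;  24.0000·k + 5·ln C = 23.2456.
Solving (det = 74.0000): k = 0.64273, ln C = 1.56402.

k = 0.64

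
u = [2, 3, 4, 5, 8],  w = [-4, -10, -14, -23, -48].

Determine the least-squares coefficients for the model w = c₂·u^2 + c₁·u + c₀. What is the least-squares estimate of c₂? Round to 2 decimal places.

c₂ = -0.43

Forming XᵀX = [[5074, 736, 118]; [736, 118, 22]; [118, 22, 5]] and Xᵀw = [-3977, -593, -99]ᵀ gives XᵀX·[c₂, c₁, c₀]ᵀ = Xᵀw.
Row-reducing yields c₂ = -547/1274, c₁ = -3865/1274, c₀ = 335/91.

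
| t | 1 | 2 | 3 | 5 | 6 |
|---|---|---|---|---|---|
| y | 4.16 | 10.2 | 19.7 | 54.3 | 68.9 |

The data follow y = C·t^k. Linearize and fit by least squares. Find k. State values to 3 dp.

Let Y = ln y. Fitting Y = k·ln t + ln C by least squares:
XᵀX = [[7.4881, 5.1930]; [5.1930, 5]], rhs = [18.8971, 14.9557]ᵀ  (here Σln t = 5.1930, Σ(ln t)² = 7.4881, Σln y = 14.9557, Σln t·ln y = 18.8971).
Slope k = (n·Σln t·ln y − Σln t·Σln y)/(n·Σ(ln t)² − (Σln t)²) = (5·18.8971 − 5.1930·14.9557)/10.4737 = 1.60606; ln C = (Σln y − k·Σln t)/n = 1.32310.

k = 1.606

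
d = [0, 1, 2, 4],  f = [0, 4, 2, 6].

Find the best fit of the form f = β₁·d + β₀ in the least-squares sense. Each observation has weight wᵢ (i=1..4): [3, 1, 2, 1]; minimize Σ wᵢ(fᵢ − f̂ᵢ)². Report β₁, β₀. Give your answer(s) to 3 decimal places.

Normal-equation sums: Σwᵢ·d·d = 25, Σwᵢ·d = 9, Σwᵢ·1 = 7.
For MᵀWf: Σwᵢ·d·f = 36, Σwᵢ·f = 14.
MᵀWM·[β₁, β₀]ᵀ = MᵀWf becomes [[25, 9]; [9, 7]]·[β₁, β₀]ᵀ = [36, 14]ᵀ.
det = 25·7 − 9² = 94.
β₁ = (36·7 − 9·14)/94 = 63/47; β₀ = (25·14 − 9·36)/94 = 13/47.

β₁ = 1.340, β₀ = 0.277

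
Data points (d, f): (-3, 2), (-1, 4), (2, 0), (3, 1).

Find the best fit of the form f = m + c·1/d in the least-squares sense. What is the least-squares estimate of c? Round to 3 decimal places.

c = -2.453

Setting ∂/∂m … = 0 gives: 4·m + (-1/2)·c = 7;  (-1/2)·m + (53/36)·c = -13/3.
(Σ1 = 4, Σ1/d = -1/2, Σ1/d·1/d = 53/36, Σf = 7, Σ1/d·f = -13/3.)
Δ = 4·(53/36) − (-1/2)² = 203/36.
m = (7·(53/36) − (-1/2)·(-13/3))/(203/36) = 293/203; c = (4·(-13/3) − (-1/2)·7)/(203/36) = -498/203.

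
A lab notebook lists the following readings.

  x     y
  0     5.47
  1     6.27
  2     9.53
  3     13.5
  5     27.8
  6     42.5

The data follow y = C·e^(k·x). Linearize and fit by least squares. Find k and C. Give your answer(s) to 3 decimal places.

Let Y = ln y. Fitting Y = k·x + ln C by least squares:
Σx = 17.0000, Σ(x)² = 75.0000, Σln y = 15.4667, Σx·ln y = 53.2749.
Equations: 75.0000·k + 17.0000·ln C = 53.2749;  17.0000·k + 6·ln C = 15.4667.
Δ = 75.0000·6 − (17.0000)² = 161.0000; k = (53.2749·6 − 17.0000·15.4667)/161.0000 = 0.35227, ln C = (75.0000·15.4667 − 17.0000·53.2749)/161.0000 = 1.57969, so C = exp(1.57969) = 4.85347.

k = 0.352, C = 4.853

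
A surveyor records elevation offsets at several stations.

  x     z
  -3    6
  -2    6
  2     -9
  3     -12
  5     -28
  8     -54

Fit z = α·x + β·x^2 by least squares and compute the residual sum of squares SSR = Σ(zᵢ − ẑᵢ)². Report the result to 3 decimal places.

SSR = 5.316

Setting ∂/∂α … = 0 gives: 115·α + 637·β = -656;  637·α + 4915·β = -4222.
Determinant 115·4915 − 637² = 159456.
α = ((-656)·4915 − 637·(-4222))/159456 = -267413/79728; β = (115·(-4222) − 637·(-656))/159456 = -33829/79728.
Residuals: -3235/13288, 13143/13288, -2155/3624, 12497/6644, -24797/39864, -119/9966; SSR = 211925/39864.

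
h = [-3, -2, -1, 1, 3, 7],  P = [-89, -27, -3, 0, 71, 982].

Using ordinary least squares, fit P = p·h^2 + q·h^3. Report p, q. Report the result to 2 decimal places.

MᵀM·[p, q]ᵀ = MᵀP reads: 2581·p + 16775·q = 47845;  16775·p + 119173·q = 341365.
Determinant 2581·119173 − 16775² = 26184888.
p = (47845·119173 − 16775·341365)/26184888 = -12282845/13092444; q = (2581·341365 − 16775·47845)/26184888 = 39231595/13092444.

p = -0.94, q = 3.00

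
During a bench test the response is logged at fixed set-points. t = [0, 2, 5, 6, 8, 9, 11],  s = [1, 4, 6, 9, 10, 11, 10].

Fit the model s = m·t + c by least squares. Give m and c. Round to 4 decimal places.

m = 0.9057, c = 1.9811

The normal system XᵀX·[m, c]ᵀ = Xᵀs is [[331, 41]; [41, 7]]·[m, c]ᵀ = [381, 51]ᵀ.
Eliminating c: 7·(row 1) − 41·(row 2) gives 636·m = 7·381 − 41·51 = 576, so m = 48/53.
Then c = (51 − 41·(48/53))/7 = 105/53.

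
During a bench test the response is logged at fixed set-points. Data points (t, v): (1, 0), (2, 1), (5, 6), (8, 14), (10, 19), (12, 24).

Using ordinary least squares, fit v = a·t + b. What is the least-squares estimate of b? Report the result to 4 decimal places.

With design matrix M, MᵀM = [[338, 38]; [38, 6]] and Mᵀv = [622, 64]ᵀ.
Determinant 338·6 − 38² = 584.
a = (622·6 − 38·64)/584 = 325/146; b = (338·64 − 38·622)/584 = -501/146.

b = -3.4315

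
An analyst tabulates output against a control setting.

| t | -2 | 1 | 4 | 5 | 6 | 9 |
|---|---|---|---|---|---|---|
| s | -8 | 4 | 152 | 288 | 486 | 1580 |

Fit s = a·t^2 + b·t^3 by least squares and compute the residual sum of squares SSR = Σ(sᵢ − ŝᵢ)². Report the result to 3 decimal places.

SSR = 3.990

MᵀM·[a, b]ᵀ = Mᵀs reads: 8755·a + 70943·b = 155080;  70943·a + 597883·b = 1302592.
(Σt^2·t^2 = 8755, Σt^2·t^3 = 70943, Σt^3·t^3 = 597883, Σt^2·s = 155080, Σt^3·s = 1302592.)
Eliminating b: 597883·(row 1) − 70943·(row 2) gives 201556416·a = 597883·155080 − 70943·1302592 = 309911384, so a = 38738923/25194552.
Then b = (1302592 − 70943·(38738923/25194552))/597883 = 50294065/25194552.
Residuals: 11460103/6298638, 2936305/6298638, -1133878/3149319, 33324/1049773, -1130583/2099546, 430501/2099546; SSR = 12567041/3149319.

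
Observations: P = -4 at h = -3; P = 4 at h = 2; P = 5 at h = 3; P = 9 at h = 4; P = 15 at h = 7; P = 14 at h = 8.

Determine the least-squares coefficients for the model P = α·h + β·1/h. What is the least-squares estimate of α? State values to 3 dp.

Forming XᵀX = [[151, 6]; [6, 16109/28224]] and XᵀP = [288, 78/7]ᵀ gives XᵀX·[α, β]ᵀ = XᵀP.
Δ = 151·(16109/28224) − 6² = 1416395/28224.
α = (288·(16109/28224) − 6·(78/7))/(1416395/28224) = 2752416/1416395; β = (151·(78/7) − 6·288)/(1416395/28224) = -1282176/1416395.

α = 1.943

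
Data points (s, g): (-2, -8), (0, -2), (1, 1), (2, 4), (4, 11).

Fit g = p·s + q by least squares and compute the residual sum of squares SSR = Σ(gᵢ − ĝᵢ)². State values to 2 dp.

SSR = 0.35

The normal system MᵀM·[p, q]ᵀ = Mᵀg is [[25, 5]; [5, 5]]·[p, q]ᵀ = [69, 6]ᵀ.
Δ = 25·5 − 5² = 100.
p = (69·5 − 5·6)/100 = 63/20; q = (25·6 − 5·69)/100 = -39/20.
Residuals: 1/4, -1/20, -1/5, -7/20, 7/20; SSR = 7/20.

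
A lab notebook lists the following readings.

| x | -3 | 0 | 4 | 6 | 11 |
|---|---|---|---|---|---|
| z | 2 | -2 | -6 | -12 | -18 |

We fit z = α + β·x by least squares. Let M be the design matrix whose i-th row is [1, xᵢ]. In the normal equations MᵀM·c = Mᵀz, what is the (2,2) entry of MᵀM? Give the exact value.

Row 2 ↔ basis x, column 2 ↔ basis x, so (MᵀM)_{2,2} = Σᵢ (x)·(x) = (-3)·(-3) + (0)·(0) + (4)·(4) + (6)·(6) + (11)·(11) = 182.

182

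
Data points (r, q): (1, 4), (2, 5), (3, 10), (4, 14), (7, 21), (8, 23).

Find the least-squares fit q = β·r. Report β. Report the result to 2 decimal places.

XᵀX·[β]ᵀ = Xᵀq reads: 143·β = 431.
β = 431/143 = 3.01399.

β = 3.01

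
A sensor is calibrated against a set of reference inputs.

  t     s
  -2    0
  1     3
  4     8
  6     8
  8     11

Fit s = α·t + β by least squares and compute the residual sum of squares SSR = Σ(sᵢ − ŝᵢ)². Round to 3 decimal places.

Sums needed: Σt·t = 121, Σt = 17, Σ1 = 5.
For Aᵀs: Σt·s = 171, Σs = 30.
So AᵀA·[α, β]ᵀ = Aᵀs: [[121, 17]; [17, 5]]·[α, β]ᵀ = [171, 30]ᵀ.
Δ = 121·5 − 17² = 316.
α = (171·5 − 17·30)/316 = 345/316; β = (121·30 − 17·171)/316 = 723/316.
Residuals: -33/316, -30/79, 425/316, -265/316, -7/316; SSR = 843/316.

SSR = 2.668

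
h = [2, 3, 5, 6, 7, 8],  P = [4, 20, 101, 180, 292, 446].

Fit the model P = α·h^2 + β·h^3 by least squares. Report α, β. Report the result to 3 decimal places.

Entries of XᵀX: Σh^2·h^2 = 8515, Σh^2·h^3 = 60751, Σh^3·h^3 = 442867.
Moment sums: Σh^2·P = 52053, Σh^3·P = 380585.
Normal equations: [[8515, 60751]; [60751, 442867]]·[α, β]ᵀ = [52053, 380585]ᵀ.
Δ = 8515·442867 − 60751² = 80328504.
α = (52053·442867 − 60751·380585)/80328504 = -8545423/10041063; β = (8515·380585 − 60751·52053)/80328504 = 9801184/10041063.

α = -0.851, β = 0.976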